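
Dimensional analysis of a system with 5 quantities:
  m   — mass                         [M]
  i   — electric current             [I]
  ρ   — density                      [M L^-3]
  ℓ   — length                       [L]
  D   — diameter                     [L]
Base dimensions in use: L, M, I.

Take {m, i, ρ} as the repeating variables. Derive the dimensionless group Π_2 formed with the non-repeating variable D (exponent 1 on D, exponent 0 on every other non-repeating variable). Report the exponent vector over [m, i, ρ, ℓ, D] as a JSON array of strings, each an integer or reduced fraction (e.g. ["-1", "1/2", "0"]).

["-1/3", "0", "1/3", "0", "1"]

Write exponents as rows L,M,I / cols m,i,ρ,ℓ,D:
  L: [ 0  0 -3  1  1]
  M: [ 1  0  1  0  0]
  I: [ 0  1  0  0  0]
RREF → pivots at {m,i,ρ} ⇒ r = 3
Pivot set = {m,i,ρ}, free = {ℓ,D}
RREF:
  r0: [   1    0    0  1/3  1/3]
  r1: [   0    1    0    0    0]
  r2: [   0    0    1 -1/3 -1/3]
Fix exponent of D at 1, ℓ at 0; solve each RREF row for its pivot's exponent:
  r0: exp(m) + (1/3)·1 = 0 ⇒ exp(m) = -1/3
  r1: exp(i) + (0)·1 = 0 ⇒ exp(i) = 0
  r2: exp(ρ) + (-1/3)·1 = 0 ⇒ exp(ρ) = 1/3
Π_2 = m^(-1/3) · ρ^(1/3) · D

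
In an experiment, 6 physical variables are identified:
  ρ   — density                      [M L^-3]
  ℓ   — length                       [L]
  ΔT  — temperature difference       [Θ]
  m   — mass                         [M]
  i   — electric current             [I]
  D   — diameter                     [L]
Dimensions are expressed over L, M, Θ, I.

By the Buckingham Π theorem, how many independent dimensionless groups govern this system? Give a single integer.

Exponent matrix [L,M,Θ,I] × [ρ,ℓ,ΔT,m,i,D]:
  L: [-3  1  0  0  0  1]
  M: [ 1  0  0  1  0  0]
  Θ: [ 0  0  1  0  0  0]
  I: [ 0  0  0  0  1  0]
Echelon form has 4 nonzero rows (pivots: ρ,ℓ,ΔT,i)
6 vars − rank 4 = 2 Π groups

2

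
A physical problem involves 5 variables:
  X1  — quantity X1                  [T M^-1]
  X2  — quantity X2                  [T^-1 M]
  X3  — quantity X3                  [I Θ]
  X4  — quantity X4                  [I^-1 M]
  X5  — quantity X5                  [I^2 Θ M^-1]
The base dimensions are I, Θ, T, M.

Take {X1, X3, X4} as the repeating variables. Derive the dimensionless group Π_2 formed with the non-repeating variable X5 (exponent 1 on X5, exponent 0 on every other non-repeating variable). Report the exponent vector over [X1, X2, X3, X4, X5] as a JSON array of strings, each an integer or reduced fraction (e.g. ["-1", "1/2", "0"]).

Write exponents as rows I,Θ,T,M / cols X1,X2,X3,X4,X5:
  I: [ 0  0  1 -1  2]
  Θ: [ 0  0  1  0  1]
  T: [ 1 -1  0  0  0]
  M: [-1  1  0  1 -1]
RREF → pivots at {X1,X3,X4} ⇒ r = 3
Repeat: X1,X3,X4; free: X2,X5
RREF:
  r0: [   1   -1    0    0    0]
  r1: [   0    0    1    0    1]
  r2: [   0    0    0    1   -1]
  r3: [   0    0    0    0    0]
Fix exponent of X5 at 1, X2 at 0; solve each RREF row for its pivot's exponent:
  r0: exp(X1) + (0)·1 = 0 ⇒ exp(X1) = 0
  r1: exp(X3) + (1)·1 = 0 ⇒ exp(X3) = -1
  r2: exp(X4) + (-1)·1 = 0 ⇒ exp(X4) = 1
Π_2 = X3^-1 · X4 · X5

["0", "0", "-1", "1", "1"]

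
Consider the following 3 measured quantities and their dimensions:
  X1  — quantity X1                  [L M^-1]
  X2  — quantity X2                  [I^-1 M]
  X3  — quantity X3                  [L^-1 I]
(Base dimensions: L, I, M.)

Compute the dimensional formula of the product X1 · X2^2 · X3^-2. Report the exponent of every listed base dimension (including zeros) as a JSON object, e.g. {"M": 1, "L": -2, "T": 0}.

{"L": 3, "I": -4, "M": 1}

Dimensional matrix (L×I×M by X1×X2×X3):
  L: [ 1  0 -1]
  I: [ 0 -1  1]
  M: [-1  1  0]
  [L]: (1)·1+(2)·0+(-2)·-1 = 3
  [I]: (1)·0+(2)·-1+(-2)·1 = -4
  [M]: (1)·-1+(2)·1+(-2)·0 = 1
⇒ L^3 I^-4 M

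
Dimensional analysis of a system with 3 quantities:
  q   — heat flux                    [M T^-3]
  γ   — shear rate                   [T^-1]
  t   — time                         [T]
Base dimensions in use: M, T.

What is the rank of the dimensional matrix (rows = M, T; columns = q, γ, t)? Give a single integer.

Exponent matrix [M,T] × [q,γ,t]:
  M: [ 1  0  0]
  T: [-3 -1  1]
RREF → pivots at {q,γ} ⇒ r = 2

2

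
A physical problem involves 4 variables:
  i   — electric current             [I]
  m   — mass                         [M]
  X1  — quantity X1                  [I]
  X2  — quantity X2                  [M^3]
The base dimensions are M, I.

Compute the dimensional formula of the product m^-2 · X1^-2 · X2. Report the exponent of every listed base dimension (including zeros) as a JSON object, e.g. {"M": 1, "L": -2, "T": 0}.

{"M": 1, "I": -2}

Write exponents as rows M,I / cols i,m,X1,X2:
  M: [ 0  1  0  3]
  I: [ 1  0  1  0]
  [M]: (-2)·1+(-2)·0+(1)·3 = 1
  [I]: (-2)·0+(-2)·1+(1)·0 = -2
⇒ M I^-2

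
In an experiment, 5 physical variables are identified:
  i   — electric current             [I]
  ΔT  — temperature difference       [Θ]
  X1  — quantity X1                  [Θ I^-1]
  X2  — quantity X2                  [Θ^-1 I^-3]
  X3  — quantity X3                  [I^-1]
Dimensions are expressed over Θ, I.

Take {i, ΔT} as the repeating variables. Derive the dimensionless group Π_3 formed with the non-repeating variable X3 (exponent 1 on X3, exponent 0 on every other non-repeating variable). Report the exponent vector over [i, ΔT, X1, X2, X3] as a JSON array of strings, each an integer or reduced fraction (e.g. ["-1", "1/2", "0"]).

["1", "0", "0", "0", "1"]

Dimensional matrix (Θ×I by i×ΔT×X1×X2×X3):
  Θ: [ 0  1  1 -1  0]
  I: [ 1  0 -1 -3 -1]
RREF → pivots at {i,ΔT} ⇒ r = 2
Pivot set = {i,ΔT}, free = {X1,X2,X3}
RREF:
  r0: [   1    0   -1   -3   -1]
  r1: [   0    1    1   -1    0]
Fix exponent of X3 at 1, X1 at 0, X2 at 0; solve each RREF row for its pivot's exponent:
  r0: exp(i) + (-1)·1 = 0 ⇒ exp(i) = 1
  r1: exp(ΔT) + (0)·1 = 0 ⇒ exp(ΔT) = 0
Π_3 = i · X3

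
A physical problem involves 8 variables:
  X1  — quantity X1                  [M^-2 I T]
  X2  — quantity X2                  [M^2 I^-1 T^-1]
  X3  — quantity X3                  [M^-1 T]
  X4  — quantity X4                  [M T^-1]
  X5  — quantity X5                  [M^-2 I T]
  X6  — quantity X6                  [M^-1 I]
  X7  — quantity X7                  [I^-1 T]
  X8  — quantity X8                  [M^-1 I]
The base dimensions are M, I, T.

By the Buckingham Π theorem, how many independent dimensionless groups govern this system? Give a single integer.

6

Dimensional matrix (M×I×T by X1×X2×X3×X4×X5×X6×X7×X8):
  M: [-2  2 -1  1 -2 -1  0 -1]
  I: [ 1 -1  0  0  1  1 -1  1]
  T: [ 1 -1  1 -1  1  0  1  0]
Row reduction gives pivot columns X1,X3; rank = 2
n=8, r=2 ⇒ 6 dimensionless groups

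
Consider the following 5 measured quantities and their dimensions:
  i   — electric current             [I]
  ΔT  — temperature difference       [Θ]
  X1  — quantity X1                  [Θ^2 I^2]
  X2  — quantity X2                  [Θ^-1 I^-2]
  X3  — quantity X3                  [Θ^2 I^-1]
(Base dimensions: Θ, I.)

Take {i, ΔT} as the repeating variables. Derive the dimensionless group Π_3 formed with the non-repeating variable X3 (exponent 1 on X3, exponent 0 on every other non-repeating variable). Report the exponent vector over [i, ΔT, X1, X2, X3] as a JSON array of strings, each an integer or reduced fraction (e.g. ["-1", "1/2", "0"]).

["1", "-2", "0", "0", "1"]

Write exponents as rows Θ,I / cols i,ΔT,X1,X2,X3:
  Θ: [ 0  1  2 -1  2]
  I: [ 1  0  2 -2 -1]
Echelon form has 2 nonzero rows (pivots: i,ΔT)
Repeat: i,ΔT; free: X1,X2,X3
RREF:
  r0: [   1    0    2   -2   -1]
  r1: [   0    1    2   -1    2]
Fix exponent of X3 at 1, X1 at 0, X2 at 0; solve each RREF row for its pivot's exponent:
  r0: exp(i) + (-1)·1 = 0 ⇒ exp(i) = 1
  r1: exp(ΔT) + (2)·1 = 0 ⇒ exp(ΔT) = -2
Π_3 = i · ΔT^-2 · X3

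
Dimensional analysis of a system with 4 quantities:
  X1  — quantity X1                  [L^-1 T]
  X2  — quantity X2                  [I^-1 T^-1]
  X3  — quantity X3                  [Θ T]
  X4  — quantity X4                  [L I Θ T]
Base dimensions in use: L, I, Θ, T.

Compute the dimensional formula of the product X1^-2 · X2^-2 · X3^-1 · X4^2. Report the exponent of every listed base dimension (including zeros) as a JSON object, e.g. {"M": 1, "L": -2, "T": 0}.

Dimensional matrix (L×I×Θ×T by X1×X2×X3×X4):
  L: [-1  0  0  1]
  I: [ 0 -1  0  1]
  Θ: [ 0  0  1  1]
  T: [ 1 -1  1  1]
  [L]: (-2)·-1+(-2)·0+(-1)·0+(2)·1 = 4
  [I]: (-2)·0+(-2)·-1+(-1)·0+(2)·1 = 4
  [Θ]: (-2)·0+(-2)·0+(-1)·1+(2)·1 = 1
  [T]: (-2)·1+(-2)·-1+(-1)·1+(2)·1 = 1
⇒ L^4 I^4 Θ T

{"L": 4, "I": 4, "Θ": 1, "T": 1}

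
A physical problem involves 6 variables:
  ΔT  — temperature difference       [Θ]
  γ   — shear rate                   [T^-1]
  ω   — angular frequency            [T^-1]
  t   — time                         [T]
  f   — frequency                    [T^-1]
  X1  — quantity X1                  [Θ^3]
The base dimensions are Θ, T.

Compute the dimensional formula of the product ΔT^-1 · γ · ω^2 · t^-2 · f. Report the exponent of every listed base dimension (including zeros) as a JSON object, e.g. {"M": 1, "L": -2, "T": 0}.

Write exponents as rows Θ,T / cols ΔT,γ,ω,t,f,X1:
  Θ: [ 1  0  0  0  0  3]
  T: [ 0 -1 -1  1 -1  0]
  [Θ]: (-1)·1+(1)·0+(2)·0+(-2)·0+(1)·0 = -1
  [T]: (-1)·0+(1)·-1+(2)·-1+(-2)·1+(1)·-1 = -6
⇒ Θ^-1 T^-6

{"Θ": -1, "T": -6}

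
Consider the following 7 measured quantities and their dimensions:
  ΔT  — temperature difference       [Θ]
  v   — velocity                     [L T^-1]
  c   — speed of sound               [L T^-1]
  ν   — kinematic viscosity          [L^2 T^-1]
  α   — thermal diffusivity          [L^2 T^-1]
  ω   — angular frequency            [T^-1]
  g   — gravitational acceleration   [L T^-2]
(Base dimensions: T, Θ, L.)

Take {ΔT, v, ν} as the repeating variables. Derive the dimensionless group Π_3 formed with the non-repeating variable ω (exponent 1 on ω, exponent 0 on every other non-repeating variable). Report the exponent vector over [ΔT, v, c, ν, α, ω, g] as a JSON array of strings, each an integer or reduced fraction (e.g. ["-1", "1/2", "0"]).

Write exponents as rows T,Θ,L / cols ΔT,v,c,ν,α,ω,g:
  T: [ 0 -1 -1 -1 -1 -1 -2]
  Θ: [ 1  0  0  0  0  0  0]
  L: [ 0  1  1  2  2  0  1]
RREF → pivots at {ΔT,v,ν} ⇒ r = 3
Repeat: ΔT,v,ν; free: c,α,ω,g
RREF:
  r0: [   1    0    0    0    0    0    0]
  r1: [   0    1    1    0    0    2    3]
  r2: [   0    0    0    1    1   -1   -1]
Fix exponent of ω at 1, c at 0, α at 0, g at 0; solve each RREF row for its pivot's exponent:
  r0: exp(ΔT) + (0)·1 = 0 ⇒ exp(ΔT) = 0
  r1: exp(v) + (2)·1 = 0 ⇒ exp(v) = -2
  r2: exp(ν) + (-1)·1 = 0 ⇒ exp(ν) = 1
Π_3 = v^-2 · ν · ω

["0", "-2", "0", "1", "0", "1", "0"]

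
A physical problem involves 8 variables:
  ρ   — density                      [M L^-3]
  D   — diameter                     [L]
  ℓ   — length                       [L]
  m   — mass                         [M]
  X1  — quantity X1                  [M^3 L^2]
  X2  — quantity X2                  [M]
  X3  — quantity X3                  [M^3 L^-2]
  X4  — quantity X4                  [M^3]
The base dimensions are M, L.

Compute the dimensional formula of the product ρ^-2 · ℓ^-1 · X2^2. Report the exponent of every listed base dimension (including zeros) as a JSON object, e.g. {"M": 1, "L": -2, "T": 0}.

{"M": 0, "L": 5}

Dimensional matrix (M×L by ρ×D×ℓ×m×X1×X2×X3×X4):
  M: [ 1  0  0  1  3  1  3  3]
  L: [-3  1  1  0  2  0 -2  0]
  [M]: (-2)·1+(-1)·0+(2)·1 = 0
  [L]: (-2)·-3+(-1)·1+(2)·0 = 5
⇒ L^5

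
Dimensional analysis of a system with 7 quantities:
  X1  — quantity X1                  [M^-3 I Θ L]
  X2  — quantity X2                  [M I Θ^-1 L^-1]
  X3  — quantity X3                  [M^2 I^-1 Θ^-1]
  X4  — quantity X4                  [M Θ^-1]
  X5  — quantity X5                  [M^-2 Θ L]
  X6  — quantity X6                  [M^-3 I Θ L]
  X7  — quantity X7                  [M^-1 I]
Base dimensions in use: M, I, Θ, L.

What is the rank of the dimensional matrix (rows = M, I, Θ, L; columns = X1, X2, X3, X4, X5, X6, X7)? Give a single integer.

3

Exponent matrix [M,I,Θ,L] × [X1,X2,X3,X4,X5,X6,X7]:
  M: [-3  1  2  1 -2 -3 -1]
  I: [ 1  1 -1  0  0  1  1]
  Θ: [ 1 -1 -1 -1  1  1  0]
  L: [ 1 -1  0  0  1  1  0]
RREF → pivots at {X1,X2,X3} ⇒ r = 3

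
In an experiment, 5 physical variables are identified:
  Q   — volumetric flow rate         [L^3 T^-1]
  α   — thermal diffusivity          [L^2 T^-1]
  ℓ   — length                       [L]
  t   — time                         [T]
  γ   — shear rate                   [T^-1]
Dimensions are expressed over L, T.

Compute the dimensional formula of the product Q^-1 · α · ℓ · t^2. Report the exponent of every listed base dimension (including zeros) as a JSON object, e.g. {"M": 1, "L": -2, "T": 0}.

Exponent matrix [L,T] × [Q,α,ℓ,t,γ]:
  L: [ 3  2  1  0  0]
  T: [-1 -1  0  1 -1]
  [L]: (-1)·3+(1)·2+(1)·1+(2)·0 = 0
  [T]: (-1)·-1+(1)·-1+(1)·0+(2)·1 = 2
⇒ T^2

{"L": 0, "T": 2}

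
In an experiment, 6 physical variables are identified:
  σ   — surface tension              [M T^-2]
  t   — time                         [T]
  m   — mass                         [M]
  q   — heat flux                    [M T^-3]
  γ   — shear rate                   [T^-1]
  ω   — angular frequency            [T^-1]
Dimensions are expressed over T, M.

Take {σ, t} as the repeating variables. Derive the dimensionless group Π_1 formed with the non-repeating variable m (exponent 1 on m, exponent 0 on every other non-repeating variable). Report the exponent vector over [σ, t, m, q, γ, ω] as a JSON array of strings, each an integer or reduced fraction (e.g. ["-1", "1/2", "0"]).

["-1", "-2", "1", "0", "0", "0"]

Write exponents as rows T,M / cols σ,t,m,q,γ,ω:
  T: [-2  1  0 -3 -1 -1]
  M: [ 1  0  1  1  0  0]
RREF → pivots at {σ,t} ⇒ r = 2
Pivot set = {σ,t}, free = {m,q,γ,ω}
RREF:
  r0: [   1    0    1    1    0    0]
  r1: [   0    1    2   -1   -1   -1]
Fix exponent of m at 1, q at 0, γ at 0, ω at 0; solve each RREF row for its pivot's exponent:
  r0: exp(σ) + (1)·1 = 0 ⇒ exp(σ) = -1
  r1: exp(t) + (2)·1 = 0 ⇒ exp(t) = -2
Π_1 = σ^-1 · t^-2 · m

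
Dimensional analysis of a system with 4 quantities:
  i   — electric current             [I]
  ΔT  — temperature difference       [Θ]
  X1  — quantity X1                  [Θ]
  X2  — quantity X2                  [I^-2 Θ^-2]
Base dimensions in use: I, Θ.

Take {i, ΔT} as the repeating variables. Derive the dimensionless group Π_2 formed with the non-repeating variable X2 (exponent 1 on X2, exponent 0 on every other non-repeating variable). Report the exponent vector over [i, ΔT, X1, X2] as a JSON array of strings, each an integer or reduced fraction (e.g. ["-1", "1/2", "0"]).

Write exponents as rows I,Θ / cols i,ΔT,X1,X2:
  I: [ 1  0  0 -2]
  Θ: [ 0  1  1 -2]
RREF → pivots at {i,ΔT} ⇒ r = 2
Repeat: i,ΔT; free: X1,X2
RREF:
  r0: [   1    0    0   -2]
  r1: [   0    1    1   -2]
Fix exponent of X2 at 1, X1 at 0; solve each RREF row for its pivot's exponent:
  r0: exp(i) + (-2)·1 = 0 ⇒ exp(i) = 2
  r1: exp(ΔT) + (-2)·1 = 0 ⇒ exp(ΔT) = 2
Π_2 = i^2 · ΔT^2 · X2

["2", "2", "0", "1"]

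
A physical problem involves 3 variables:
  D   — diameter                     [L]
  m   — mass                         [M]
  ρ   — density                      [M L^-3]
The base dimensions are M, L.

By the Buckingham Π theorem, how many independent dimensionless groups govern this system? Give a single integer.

1

Dimensional matrix (M×L by D×m×ρ):
  M: [ 0  1  1]
  L: [ 1  0 -3]
Row reduction gives pivot columns D,m; rank = 2
n=3, r=2 ⇒ 1 dimensionless group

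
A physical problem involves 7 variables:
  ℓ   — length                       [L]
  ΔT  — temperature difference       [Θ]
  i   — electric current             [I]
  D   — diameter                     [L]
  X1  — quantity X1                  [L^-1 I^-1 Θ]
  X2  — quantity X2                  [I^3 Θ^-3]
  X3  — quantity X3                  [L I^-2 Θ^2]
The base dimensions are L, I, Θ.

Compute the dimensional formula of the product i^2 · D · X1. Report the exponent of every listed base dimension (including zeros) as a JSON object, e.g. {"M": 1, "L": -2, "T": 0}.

{"L": 0, "I": 1, "Θ": 1}

Dimensional matrix (L×I×Θ by ℓ×ΔT×i×D×X1×X2×X3):
  L: [ 1  0  0  1 -1  0  1]
  I: [ 0  0  1  0 -1  3 -2]
  Θ: [ 0  1  0  0  1 -3  2]
  [L]: (2)·0+(1)·1+(1)·-1 = 0
  [I]: (2)·1+(1)·0+(1)·-1 = 1
  [Θ]: (2)·0+(1)·0+(1)·1 = 1
⇒ I Θ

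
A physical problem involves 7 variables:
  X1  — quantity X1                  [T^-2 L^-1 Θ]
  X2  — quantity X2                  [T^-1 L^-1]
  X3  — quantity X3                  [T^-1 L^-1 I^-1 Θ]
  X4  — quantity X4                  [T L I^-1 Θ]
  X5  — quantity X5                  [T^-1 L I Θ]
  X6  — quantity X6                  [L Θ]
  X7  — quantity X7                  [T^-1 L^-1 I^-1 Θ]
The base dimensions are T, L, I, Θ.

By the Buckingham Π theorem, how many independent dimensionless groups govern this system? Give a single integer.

4

Dimensional matrix (T×L×I×Θ by X1×X2×X3×X4×X5×X6×X7):
  T: [-2 -1 -1  1 -1  0 -1]
  L: [-1 -1 -1  1  1  1 -1]
  I: [ 0  0 -1 -1  1  0 -1]
  Θ: [ 1  0  1  1  1  1  1]
RREF → pivots at {X1,X2,X3} ⇒ r = 3
7 vars − rank 3 = 4 Π groups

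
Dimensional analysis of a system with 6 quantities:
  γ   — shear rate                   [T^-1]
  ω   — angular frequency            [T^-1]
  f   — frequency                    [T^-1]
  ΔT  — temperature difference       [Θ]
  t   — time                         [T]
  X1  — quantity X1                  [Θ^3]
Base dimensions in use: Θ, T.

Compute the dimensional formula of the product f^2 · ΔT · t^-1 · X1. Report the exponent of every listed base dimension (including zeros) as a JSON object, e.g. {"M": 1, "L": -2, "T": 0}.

{"Θ": 4, "T": -3}

Dimensional matrix (Θ×T by γ×ω×f×ΔT×t×X1):
  Θ: [ 0  0  0  1  0  3]
  T: [-1 -1 -1  0  1  0]
  [Θ]: (2)·0+(1)·1+(-1)·0+(1)·3 = 4
  [T]: (2)·-1+(1)·0+(-1)·1+(1)·0 = -3
⇒ Θ^4 T^-3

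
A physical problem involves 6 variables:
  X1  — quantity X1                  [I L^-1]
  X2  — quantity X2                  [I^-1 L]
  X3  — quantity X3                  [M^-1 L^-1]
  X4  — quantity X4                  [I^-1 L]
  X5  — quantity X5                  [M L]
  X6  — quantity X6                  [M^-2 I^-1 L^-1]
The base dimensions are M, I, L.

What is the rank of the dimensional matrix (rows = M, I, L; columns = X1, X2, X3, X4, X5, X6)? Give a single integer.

Dimensional matrix (M×I×L by X1×X2×X3×X4×X5×X6):
  M: [ 0  0 -1  0  1 -2]
  I: [ 1 -1  0 -1  0 -1]
  L: [-1  1 -1  1  1 -1]
Row reduction gives pivot columns X1,X3; rank = 2

2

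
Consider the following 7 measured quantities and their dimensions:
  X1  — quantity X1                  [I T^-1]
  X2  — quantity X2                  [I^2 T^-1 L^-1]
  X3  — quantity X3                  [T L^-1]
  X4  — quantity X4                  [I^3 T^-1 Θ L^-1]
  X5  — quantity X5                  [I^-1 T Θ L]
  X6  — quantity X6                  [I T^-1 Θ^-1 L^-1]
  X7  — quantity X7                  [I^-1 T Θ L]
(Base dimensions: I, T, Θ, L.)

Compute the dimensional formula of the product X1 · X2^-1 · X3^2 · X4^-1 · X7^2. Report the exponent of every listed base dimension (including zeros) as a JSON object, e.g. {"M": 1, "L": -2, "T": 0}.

{"I": -6, "T": 5, "Θ": 1, "L": 2}

Dimensional matrix (I×T×Θ×L by X1×X2×X3×X4×X5×X6×X7):
  I: [ 1  2  0  3 -1  1 -1]
  T: [-1 -1  1 -1  1 -1  1]
  Θ: [ 0  0  0  1  1 -1  1]
  L: [ 0 -1 -1 -1  1 -1  1]
  [I]: (1)·1+(-1)·2+(2)·0+(-1)·3+(2)·-1 = -6
  [T]: (1)·-1+(-1)·-1+(2)·1+(-1)·-1+(2)·1 = 5
  [Θ]: (1)·0+(-1)·0+(2)·0+(-1)·1+(2)·1 = 1
  [L]: (1)·0+(-1)·-1+(2)·-1+(-1)·-1+(2)·1 = 2
⇒ I^-6 T^5 Θ L^2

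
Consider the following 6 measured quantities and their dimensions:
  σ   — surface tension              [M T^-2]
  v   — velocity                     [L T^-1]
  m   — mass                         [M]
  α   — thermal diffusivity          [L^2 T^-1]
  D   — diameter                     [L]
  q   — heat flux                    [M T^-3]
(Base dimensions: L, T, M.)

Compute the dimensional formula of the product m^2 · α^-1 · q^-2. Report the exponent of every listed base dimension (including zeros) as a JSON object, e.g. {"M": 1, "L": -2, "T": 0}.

{"L": -2, "T": 7, "M": 0}

Exponent matrix [L,T,M] × [σ,v,m,α,D,q]:
  L: [ 0  1  0  2  1  0]
  T: [-2 -1  0 -1  0 -3]
  M: [ 1  0  1  0  0  1]
  [L]: (2)·0+(-1)·2+(-2)·0 = -2
  [T]: (2)·0+(-1)·-1+(-2)·-3 = 7
  [M]: (2)·1+(-1)·0+(-2)·1 = 0
⇒ L^-2 T^7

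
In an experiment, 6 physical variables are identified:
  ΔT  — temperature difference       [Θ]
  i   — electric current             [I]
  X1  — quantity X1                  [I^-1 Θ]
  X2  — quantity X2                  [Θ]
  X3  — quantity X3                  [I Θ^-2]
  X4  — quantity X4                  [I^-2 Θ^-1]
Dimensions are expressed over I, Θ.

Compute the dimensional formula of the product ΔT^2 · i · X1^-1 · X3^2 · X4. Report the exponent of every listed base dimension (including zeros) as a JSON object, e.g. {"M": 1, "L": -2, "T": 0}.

{"I": 2, "Θ": -4}

Write exponents as rows I,Θ / cols ΔT,i,X1,X2,X3,X4:
  I: [ 0  1 -1  0  1 -2]
  Θ: [ 1  0  1  1 -2 -1]
  [I]: (2)·0+(1)·1+(-1)·-1+(2)·1+(1)·-2 = 2
  [Θ]: (2)·1+(1)·0+(-1)·1+(2)·-2+(1)·-1 = -4
⇒ I^2 Θ^-4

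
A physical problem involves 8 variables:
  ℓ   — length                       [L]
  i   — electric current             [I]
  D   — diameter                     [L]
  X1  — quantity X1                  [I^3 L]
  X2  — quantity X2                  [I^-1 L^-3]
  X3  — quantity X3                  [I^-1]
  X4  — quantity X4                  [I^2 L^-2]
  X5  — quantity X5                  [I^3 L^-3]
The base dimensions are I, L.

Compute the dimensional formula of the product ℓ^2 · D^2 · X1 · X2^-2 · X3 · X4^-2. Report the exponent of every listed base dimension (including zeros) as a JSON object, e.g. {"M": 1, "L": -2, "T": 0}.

Exponent matrix [I,L] × [ℓ,i,D,X1,X2,X3,X4,X5]:
  I: [ 0  1  0  3 -1 -1  2  3]
  L: [ 1  0  1  1 -3  0 -2 -3]
  [I]: (2)·0+(2)·0+(1)·3+(-2)·-1+(1)·-1+(-2)·2 = 0
  [L]: (2)·1+(2)·1+(1)·1+(-2)·-3+(1)·0+(-2)·-2 = 15
⇒ L^15

{"I": 0, "L": 15}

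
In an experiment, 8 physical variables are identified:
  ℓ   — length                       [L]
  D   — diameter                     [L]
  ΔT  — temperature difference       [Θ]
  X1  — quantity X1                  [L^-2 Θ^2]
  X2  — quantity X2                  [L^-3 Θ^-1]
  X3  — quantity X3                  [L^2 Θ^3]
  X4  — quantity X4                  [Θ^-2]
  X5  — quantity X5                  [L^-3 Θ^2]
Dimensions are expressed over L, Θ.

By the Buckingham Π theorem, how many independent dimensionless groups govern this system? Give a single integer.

Dimensional matrix (L×Θ by ℓ×D×ΔT×X1×X2×X3×X4×X5):
  L: [ 1  1  0 -2 -3  2  0 -3]
  Θ: [ 0  0  1  2 -1  3 -2  2]
RREF → pivots at {ℓ,ΔT} ⇒ r = 2
8 vars − rank 2 = 6 Π groups

6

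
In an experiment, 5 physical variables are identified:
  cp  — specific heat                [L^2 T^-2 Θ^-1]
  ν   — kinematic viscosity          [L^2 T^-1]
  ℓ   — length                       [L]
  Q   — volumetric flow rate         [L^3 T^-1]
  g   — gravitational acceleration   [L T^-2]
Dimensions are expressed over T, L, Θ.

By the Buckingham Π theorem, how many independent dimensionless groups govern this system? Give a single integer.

Write exponents as rows T,L,Θ / cols cp,ν,ℓ,Q,g:
  T: [-2 -1  0 -1 -2]
  L: [ 2  2  1  3  1]
  Θ: [-1  0  0  0  0]
Row reduction gives pivot columns cp,ν,ℓ; rank = 3
5 vars − rank 3 = 2 Π groups

2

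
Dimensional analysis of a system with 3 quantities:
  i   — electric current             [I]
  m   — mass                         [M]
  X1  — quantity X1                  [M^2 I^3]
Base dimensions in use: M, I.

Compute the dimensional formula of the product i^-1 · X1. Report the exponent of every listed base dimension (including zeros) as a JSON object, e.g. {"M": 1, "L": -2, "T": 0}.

Write exponents as rows M,I / cols i,m,X1:
  M: [ 0  1  2]
  I: [ 1  0  3]
  [M]: (-1)·0+(1)·2 = 2
  [I]: (-1)·1+(1)·3 = 2
⇒ M^2 I^2

{"M": 2, "I": 2}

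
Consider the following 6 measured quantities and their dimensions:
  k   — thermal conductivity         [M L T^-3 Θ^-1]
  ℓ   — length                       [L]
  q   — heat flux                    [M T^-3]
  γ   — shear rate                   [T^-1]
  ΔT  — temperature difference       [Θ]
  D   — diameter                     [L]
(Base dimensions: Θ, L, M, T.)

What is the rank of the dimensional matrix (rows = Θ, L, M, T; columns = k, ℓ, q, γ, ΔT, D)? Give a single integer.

Write exponents as rows Θ,L,M,T / cols k,ℓ,q,γ,ΔT,D:
  Θ: [-1  0  0  0  1  0]
  L: [ 1  1  0  0  0  1]
  M: [ 1  0  1  0  0  0]
  T: [-3  0 -3 -1  0  0]
RREF → pivots at {k,ℓ,q,γ} ⇒ r = 4

4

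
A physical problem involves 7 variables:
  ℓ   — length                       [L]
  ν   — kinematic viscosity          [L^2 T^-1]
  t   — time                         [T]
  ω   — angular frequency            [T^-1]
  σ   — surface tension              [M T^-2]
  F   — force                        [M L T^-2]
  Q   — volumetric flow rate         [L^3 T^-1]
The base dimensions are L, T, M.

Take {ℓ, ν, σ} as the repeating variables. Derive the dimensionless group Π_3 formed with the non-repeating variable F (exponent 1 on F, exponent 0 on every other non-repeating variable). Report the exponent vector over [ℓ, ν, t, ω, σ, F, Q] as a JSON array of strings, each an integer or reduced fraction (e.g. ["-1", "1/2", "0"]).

Dimensional matrix (L×T×M by ℓ×ν×t×ω×σ×F×Q):
  L: [ 1  2  0  0  0  1  3]
  T: [ 0 -1  1 -1 -2 -2 -1]
  M: [ 0  0  0  0  1  1  0]
Echelon form has 3 nonzero rows (pivots: ℓ,ν,σ)
Repeat: ℓ,ν,σ; free: t,ω,F,Q
RREF:
  r0: [   1    0    2   -2    0    1    1]
  r1: [   0    1   -1    1    0    0    1]
  r2: [   0    0    0    0    1    1    0]
Fix exponent of F at 1, t at 0, ω at 0, Q at 0; solve each RREF row for its pivot's exponent:
  r0: exp(ℓ) + (1)·1 = 0 ⇒ exp(ℓ) = -1
  r1: exp(ν) + (0)·1 = 0 ⇒ exp(ν) = 0
  r2: exp(σ) + (1)·1 = 0 ⇒ exp(σ) = -1
Π_3 = ℓ^-1 · σ^-1 · F

["-1", "0", "0", "0", "-1", "1", "0"]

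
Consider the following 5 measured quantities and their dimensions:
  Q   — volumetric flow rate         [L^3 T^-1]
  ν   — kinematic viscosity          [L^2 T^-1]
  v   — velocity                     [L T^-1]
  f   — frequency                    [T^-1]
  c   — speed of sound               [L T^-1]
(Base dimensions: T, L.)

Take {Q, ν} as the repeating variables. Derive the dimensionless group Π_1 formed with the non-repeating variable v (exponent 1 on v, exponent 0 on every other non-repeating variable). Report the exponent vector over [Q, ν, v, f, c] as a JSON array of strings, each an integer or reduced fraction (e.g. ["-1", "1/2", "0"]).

["1", "-2", "1", "0", "0"]

Write exponents as rows T,L / cols Q,ν,v,f,c:
  T: [-1 -1 -1 -1 -1]
  L: [ 3  2  1  0  1]
Row reduction gives pivot columns Q,ν; rank = 2
Pivot set = {Q,ν}, free = {v,f,c}
RREF:
  r0: [   1    0   -1   -2   -1]
  r1: [   0    1    2    3    2]
Fix exponent of v at 1, f at 0, c at 0; solve each RREF row for its pivot's exponent:
  r0: exp(Q) + (-1)·1 = 0 ⇒ exp(Q) = 1
  r1: exp(ν) + (2)·1 = 0 ⇒ exp(ν) = -2
Π_1 = Q · ν^-2 · v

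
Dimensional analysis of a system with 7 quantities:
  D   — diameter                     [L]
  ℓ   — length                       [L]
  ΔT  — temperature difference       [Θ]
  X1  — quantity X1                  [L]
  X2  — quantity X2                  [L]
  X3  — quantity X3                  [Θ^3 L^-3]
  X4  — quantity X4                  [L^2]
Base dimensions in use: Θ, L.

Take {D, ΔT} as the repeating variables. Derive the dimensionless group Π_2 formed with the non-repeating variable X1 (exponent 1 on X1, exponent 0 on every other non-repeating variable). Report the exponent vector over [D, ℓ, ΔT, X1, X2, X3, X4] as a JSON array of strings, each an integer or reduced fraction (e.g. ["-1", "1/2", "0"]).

["-1", "0", "0", "1", "0", "0", "0"]

Exponent matrix [Θ,L] × [D,ℓ,ΔT,X1,X2,X3,X4]:
  Θ: [ 0  0  1  0  0  3  0]
  L: [ 1  1  0  1  1 -3  2]
Echelon form has 2 nonzero rows (pivots: D,ΔT)
Repeat: D,ΔT; free: ℓ,X1,X2,X3,X4
RREF:
  r0: [   1    1    0    1    1   -3    2]
  r1: [   0    0    1    0    0    3    0]
Fix exponent of X1 at 1, ℓ at 0, X2 at 0, X3 at 0, X4 at 0; solve each RREF row for its pivot's exponent:
  r0: exp(D) + (1)·1 = 0 ⇒ exp(D) = -1
  r1: exp(ΔT) + (0)·1 = 0 ⇒ exp(ΔT) = 0
Π_2 = D^-1 · X1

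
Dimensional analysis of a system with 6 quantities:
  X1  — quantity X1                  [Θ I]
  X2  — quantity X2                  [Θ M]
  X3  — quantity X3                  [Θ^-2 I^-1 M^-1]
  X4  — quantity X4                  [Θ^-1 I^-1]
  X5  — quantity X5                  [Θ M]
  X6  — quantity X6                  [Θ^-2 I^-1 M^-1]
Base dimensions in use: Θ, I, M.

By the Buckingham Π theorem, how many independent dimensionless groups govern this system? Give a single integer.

Dimensional matrix (Θ×I×M by X1×X2×X3×X4×X5×X6):
  Θ: [ 1  1 -2 -1  1 -2]
  I: [ 1  0 -1 -1  0 -1]
  M: [ 0  1 -1  0  1 -1]
Row reduction gives pivot columns X1,X2; rank = 2
n=6, r=2 ⇒ 4 dimensionless groups

4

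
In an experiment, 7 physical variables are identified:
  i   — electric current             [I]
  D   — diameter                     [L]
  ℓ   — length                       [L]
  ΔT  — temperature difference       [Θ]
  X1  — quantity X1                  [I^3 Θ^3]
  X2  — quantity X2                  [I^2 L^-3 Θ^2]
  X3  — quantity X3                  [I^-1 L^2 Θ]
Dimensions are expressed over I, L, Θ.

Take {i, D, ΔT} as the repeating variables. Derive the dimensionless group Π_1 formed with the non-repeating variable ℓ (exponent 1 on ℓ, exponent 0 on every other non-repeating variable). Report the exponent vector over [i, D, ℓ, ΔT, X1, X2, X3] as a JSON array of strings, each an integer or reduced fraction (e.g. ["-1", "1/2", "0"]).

Write exponents as rows I,L,Θ / cols i,D,ℓ,ΔT,X1,X2,X3:
  I: [ 1  0  0  0  3  2 -1]
  L: [ 0  1  1  0  0 -3  2]
  Θ: [ 0  0  0  1  3  2  1]
Echelon form has 3 nonzero rows (pivots: i,D,ΔT)
Repeat: i,D,ΔT; free: ℓ,X1,X2,X3
RREF:
  r0: [   1    0    0    0    3    2   -1]
  r1: [   0    1    1    0    0   -3    2]
  r2: [   0    0    0    1    3    2    1]
Fix exponent of ℓ at 1, X1 at 0, X2 at 0, X3 at 0; solve each RREF row for its pivot's exponent:
  r0: exp(i) + (0)·1 = 0 ⇒ exp(i) = 0
  r1: exp(D) + (1)·1 = 0 ⇒ exp(D) = -1
  r2: exp(ΔT) + (0)·1 = 0 ⇒ exp(ΔT) = 0
Π_1 = D^-1 · ℓ

["0", "-1", "1", "0", "0", "0", "0"]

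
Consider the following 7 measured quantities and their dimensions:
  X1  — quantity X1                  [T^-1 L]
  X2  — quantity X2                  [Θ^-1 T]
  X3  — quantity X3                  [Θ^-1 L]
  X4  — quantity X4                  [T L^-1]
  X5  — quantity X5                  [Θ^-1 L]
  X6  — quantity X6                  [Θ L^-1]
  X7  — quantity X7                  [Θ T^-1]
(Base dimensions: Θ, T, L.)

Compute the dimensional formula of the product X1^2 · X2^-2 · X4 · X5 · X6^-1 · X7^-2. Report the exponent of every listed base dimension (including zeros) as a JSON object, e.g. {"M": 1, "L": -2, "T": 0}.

Write exponents as rows Θ,T,L / cols X1,X2,X3,X4,X5,X6,X7:
  Θ: [ 0 -1 -1  0 -1  1  1]
  T: [-1  1  0  1  0  0 -1]
  L: [ 1  0  1 -1  1 -1  0]
  [Θ]: (2)·0+(-2)·-1+(1)·0+(1)·-1+(-1)·1+(-2)·1 = -2
  [T]: (2)·-1+(-2)·1+(1)·1+(1)·0+(-1)·0+(-2)·-1 = -1
  [L]: (2)·1+(-2)·0+(1)·-1+(1)·1+(-1)·-1+(-2)·0 = 3
⇒ Θ^-2 T^-1 L^3

{"Θ": -2, "T": -1, "L": 3}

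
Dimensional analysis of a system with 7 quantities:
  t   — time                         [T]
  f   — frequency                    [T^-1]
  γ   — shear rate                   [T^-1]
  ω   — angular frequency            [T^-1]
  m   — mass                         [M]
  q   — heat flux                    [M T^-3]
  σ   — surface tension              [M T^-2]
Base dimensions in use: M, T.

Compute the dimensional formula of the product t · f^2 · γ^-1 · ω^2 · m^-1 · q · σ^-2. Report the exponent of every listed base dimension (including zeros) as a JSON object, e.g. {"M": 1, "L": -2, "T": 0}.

Exponent matrix [M,T] × [t,f,γ,ω,m,q,σ]:
  M: [ 0  0  0  0  1  1  1]
  T: [ 1 -1 -1 -1  0 -3 -2]
  [M]: (1)·0+(2)·0+(-1)·0+(2)·0+(-1)·1+(1)·1+(-2)·1 = -2
  [T]: (1)·1+(2)·-1+(-1)·-1+(2)·-1+(-1)·0+(1)·-3+(-2)·-2 = -1
⇒ M^-2 T^-1

{"M": -2, "T": -1}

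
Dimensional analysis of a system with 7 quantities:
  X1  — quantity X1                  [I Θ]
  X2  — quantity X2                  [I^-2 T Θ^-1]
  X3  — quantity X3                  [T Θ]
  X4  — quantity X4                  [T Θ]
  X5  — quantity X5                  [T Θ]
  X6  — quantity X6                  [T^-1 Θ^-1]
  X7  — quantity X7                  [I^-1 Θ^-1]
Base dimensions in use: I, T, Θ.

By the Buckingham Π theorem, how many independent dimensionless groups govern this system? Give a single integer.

Exponent matrix [I,T,Θ] × [X1,X2,X3,X4,X5,X6,X7]:
  I: [ 1 -2  0  0  0  0 -1]
  T: [ 0  1  1  1  1 -1  0]
  Θ: [ 1 -1  1  1  1 -1 -1]
Row reduction gives pivot columns X1,X2; rank = 2
Π count = n − r = 7 − 2 = 5

5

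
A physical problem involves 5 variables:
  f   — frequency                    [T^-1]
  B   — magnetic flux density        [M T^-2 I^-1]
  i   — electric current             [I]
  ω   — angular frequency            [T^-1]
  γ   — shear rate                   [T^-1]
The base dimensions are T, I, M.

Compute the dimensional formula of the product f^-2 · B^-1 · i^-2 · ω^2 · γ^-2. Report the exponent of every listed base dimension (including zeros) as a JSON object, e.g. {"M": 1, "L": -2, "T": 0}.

Dimensional matrix (T×I×M by f×B×i×ω×γ):
  T: [-1 -2  0 -1 -1]
  I: [ 0 -1  1  0  0]
  M: [ 0  1  0  0  0]
  [T]: (-2)·-1+(-1)·-2+(-2)·0+(2)·-1+(-2)·-1 = 4
  [I]: (-2)·0+(-1)·-1+(-2)·1+(2)·0+(-2)·0 = -1
  [M]: (-2)·0+(-1)·1+(-2)·0+(2)·0+(-2)·0 = -1
⇒ T^4 I^-1 M^-1

{"T": 4, "I": -1, "M": -1}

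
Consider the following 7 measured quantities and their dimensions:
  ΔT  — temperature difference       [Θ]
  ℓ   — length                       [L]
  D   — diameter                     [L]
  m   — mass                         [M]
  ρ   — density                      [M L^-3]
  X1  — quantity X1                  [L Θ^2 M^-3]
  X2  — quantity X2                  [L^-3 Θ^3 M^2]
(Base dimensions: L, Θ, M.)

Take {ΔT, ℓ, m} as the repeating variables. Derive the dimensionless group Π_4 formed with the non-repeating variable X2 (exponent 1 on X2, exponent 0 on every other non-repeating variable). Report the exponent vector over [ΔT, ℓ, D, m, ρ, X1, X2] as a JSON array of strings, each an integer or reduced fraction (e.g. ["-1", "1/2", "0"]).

Dimensional matrix (L×Θ×M by ΔT×ℓ×D×m×ρ×X1×X2):
  L: [ 0  1  1  0 -3  1 -3]
  Θ: [ 1  0  0  0  0  2  3]
  M: [ 0  0  0  1  1 -3  2]
Echelon form has 3 nonzero rows (pivots: ΔT,ℓ,m)
Repeat: ΔT,ℓ,m; free: D,ρ,X1,X2
RREF:
  r0: [   1    0    0    0    0    2    3]
  r1: [   0    1    1    0   -3    1   -3]
  r2: [   0    0    0    1    1   -3    2]
Fix exponent of X2 at 1, D at 0, ρ at 0, X1 at 0; solve each RREF row for its pivot's exponent:
  r0: exp(ΔT) + (3)·1 = 0 ⇒ exp(ΔT) = -3
  r1: exp(ℓ) + (-3)·1 = 0 ⇒ exp(ℓ) = 3
  r2: exp(m) + (2)·1 = 0 ⇒ exp(m) = -2
Π_4 = ΔT^-3 · ℓ^3 · m^-2 · X2

["-3", "3", "0", "-2", "0", "0", "1"]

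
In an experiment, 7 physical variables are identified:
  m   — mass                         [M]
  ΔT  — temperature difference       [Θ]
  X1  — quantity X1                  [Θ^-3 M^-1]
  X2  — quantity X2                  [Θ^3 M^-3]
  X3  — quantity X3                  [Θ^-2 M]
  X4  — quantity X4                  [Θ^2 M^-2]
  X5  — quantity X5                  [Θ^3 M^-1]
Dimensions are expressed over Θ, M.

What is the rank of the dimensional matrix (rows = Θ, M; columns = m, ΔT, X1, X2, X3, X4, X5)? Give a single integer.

Write exponents as rows Θ,M / cols m,ΔT,X1,X2,X3,X4,X5:
  Θ: [ 0  1 -3  3 -2  2  3]
  M: [ 1  0 -1 -3  1 -2 -1]
RREF → pivots at {m,ΔT} ⇒ r = 2

2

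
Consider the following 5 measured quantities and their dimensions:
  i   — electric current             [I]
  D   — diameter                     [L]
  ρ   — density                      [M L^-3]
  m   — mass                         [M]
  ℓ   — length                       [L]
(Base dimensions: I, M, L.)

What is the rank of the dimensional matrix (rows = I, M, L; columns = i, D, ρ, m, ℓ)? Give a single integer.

Write exponents as rows I,M,L / cols i,D,ρ,m,ℓ:
  I: [ 1  0  0  0  0]
  M: [ 0  0  1  1  0]
  L: [ 0  1 -3  0  1]
RREF → pivots at {i,D,ρ} ⇒ r = 3

3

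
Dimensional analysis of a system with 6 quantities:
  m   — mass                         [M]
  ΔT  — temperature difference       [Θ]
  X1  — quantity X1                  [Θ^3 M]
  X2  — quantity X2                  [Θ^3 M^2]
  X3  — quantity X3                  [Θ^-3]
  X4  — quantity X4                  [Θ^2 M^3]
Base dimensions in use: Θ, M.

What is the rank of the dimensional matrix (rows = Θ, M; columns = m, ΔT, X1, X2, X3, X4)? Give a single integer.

Dimensional matrix (Θ×M by m×ΔT×X1×X2×X3×X4):
  Θ: [ 0  1  3  3 -3  2]
  M: [ 1  0  1  2  0  3]
Row reduction gives pivot columns m,ΔT; rank = 2

2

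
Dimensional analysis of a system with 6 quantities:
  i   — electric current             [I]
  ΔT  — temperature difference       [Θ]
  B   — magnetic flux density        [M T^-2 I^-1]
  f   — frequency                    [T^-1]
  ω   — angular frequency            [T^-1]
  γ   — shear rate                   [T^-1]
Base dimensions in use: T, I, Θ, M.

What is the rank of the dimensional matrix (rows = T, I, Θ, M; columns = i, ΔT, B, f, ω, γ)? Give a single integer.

4

Write exponents as rows T,I,Θ,M / cols i,ΔT,B,f,ω,γ:
  T: [ 0  0 -2 -1 -1 -1]
  I: [ 1  0 -1  0  0  0]
  Θ: [ 0  1  0  0  0  0]
  M: [ 0  0  1  0  0  0]
RREF → pivots at {i,ΔT,B,f} ⇒ r = 4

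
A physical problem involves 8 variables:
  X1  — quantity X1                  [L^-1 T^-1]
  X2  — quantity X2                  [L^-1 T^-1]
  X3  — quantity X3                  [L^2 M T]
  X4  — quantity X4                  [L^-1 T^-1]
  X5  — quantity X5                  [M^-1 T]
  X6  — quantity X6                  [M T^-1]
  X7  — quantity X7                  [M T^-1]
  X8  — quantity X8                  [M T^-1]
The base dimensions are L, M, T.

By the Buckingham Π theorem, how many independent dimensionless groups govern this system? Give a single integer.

Write exponents as rows L,M,T / cols X1,X2,X3,X4,X5,X6,X7,X8:
  L: [-1 -1  2 -1  0  0  0  0]
  M: [ 0  0  1  0 -1  1  1  1]
  T: [-1 -1  1 -1  1 -1 -1 -1]
Echelon form has 2 nonzero rows (pivots: X1,X3)
8 vars − rank 2 = 6 Π groups

6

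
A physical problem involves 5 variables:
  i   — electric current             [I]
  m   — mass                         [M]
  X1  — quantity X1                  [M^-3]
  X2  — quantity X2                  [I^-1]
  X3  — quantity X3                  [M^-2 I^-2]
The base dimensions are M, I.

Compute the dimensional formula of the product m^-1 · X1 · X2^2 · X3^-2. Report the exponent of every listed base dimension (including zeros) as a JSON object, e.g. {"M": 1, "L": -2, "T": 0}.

{"M": 0, "I": 2}

Write exponents as rows M,I / cols i,m,X1,X2,X3:
  M: [ 0  1 -3  0 -2]
  I: [ 1  0  0 -1 -2]
  [M]: (-1)·1+(1)·-3+(2)·0+(-2)·-2 = 0
  [I]: (-1)·0+(1)·0+(2)·-1+(-2)·-2 = 2
⇒ I^2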